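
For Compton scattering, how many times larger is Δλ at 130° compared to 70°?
130° produces the larger shift by a factor of 2.497

Calculate both shifts using Δλ = λ_C(1 - cos θ):

For θ₁ = 70°:
Δλ₁ = 2.4263 × (1 - cos(70°))
Δλ₁ = 2.4263 × 0.6580
Δλ₁ = 1.5965 pm

For θ₂ = 130°:
Δλ₂ = 2.4263 × (1 - cos(130°))
Δλ₂ = 2.4263 × 1.6428
Δλ₂ = 3.9859 pm

The 130° angle produces the larger shift.
Ratio: 3.9859/1.5965 = 2.497

(Intermediate values are shown rounded; full precision is carried through to the final answer.)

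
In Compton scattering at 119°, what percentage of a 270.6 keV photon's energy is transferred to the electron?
0.4402 (or 44.02%)

Calculate initial and final photon energies:

Initial: E₀ = 270.6 keV → λ₀ = 4.5818 pm
Compton shift: Δλ = 3.6026 pm
Final wavelength: λ' = 8.1844 pm
Final energy: E' = 151.4878 keV

Fractional energy loss:
(E₀ - E')/E₀ = (270.6000 - 151.4878)/270.6000
= 119.1122/270.6000
= 0.4402
= 44.02%

(Intermediate values are shown rounded; full precision is carried through to the final answer.)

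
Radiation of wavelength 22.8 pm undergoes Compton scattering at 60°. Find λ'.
24.0132 pm

Using the Compton formula: λ' = λ + λ_C(1 − cos θ)

For θ = 60°, cos θ = 1/2 (exact) = 0.5000, so:
1 − cos 60° = 1 − (1/2) = 0.5000

Δλ = λ_C × 0.5000 = 2.4263 × 0.5000 = 1.2132 pm

λ' = 22.8 + 1.2132 = 24.0132 pm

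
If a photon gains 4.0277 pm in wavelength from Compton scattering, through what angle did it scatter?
131.30°

From the Compton formula Δλ = λ_C(1 - cos θ), we can solve for θ:

cos θ = 1 - Δλ/λ_C

Given:
- Δλ = 4.0277 pm
- λ_C = h/(m_e·c) ≈ 2.42631024 pm

cos θ = 1 - 4.0277/2.42631024
cos θ = 1 - 1.660010
cos θ = -0.660010

θ = arccos(-0.660010)
θ = 131.30°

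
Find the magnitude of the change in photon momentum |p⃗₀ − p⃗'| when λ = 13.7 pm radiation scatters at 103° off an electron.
6.9163e-23 kg·m/s

Photon momentum magnitude is p = h/λ.

Initial momentum:
p₀ = h/λ = 6.6261e-34/1.3700e-11 = 4.8365e-23 kg·m/s

After scattering:
λ' = λ + Δλ = 13.7 + 2.9721 = 16.6721 pm
p' = h/λ' = 6.6261e-34/1.6672e-11 = 3.9743e-23 kg·m/s

Momentum is a vector; the scattered photon's direction makes angle θ = 103° with the incident direction. The magnitude of the vector change Δp⃗ = p⃗₀ − p⃗' is found from the law of cosines:
|Δp⃗|² = p₀² + p'² − 2p₀p'cos θ
|Δp⃗|² = (4.8365e-23)² + (3.9743e-23)² − 2·4.8365e-23·3.9743e-23·cos(103°)
|Δp⃗| = 6.9163e-23 kg·m/s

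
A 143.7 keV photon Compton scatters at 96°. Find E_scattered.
109.6437 keV

First convert energy to wavelength:
λ = hc/E, with hc ≈ 1239.842 keV·pm (i.e. 1239.842 eV·nm)

For E = 143.7 keV = 143700 eV:
λ = 1239.842 keV·pm / 143.7 keV
λ = 8.6280 pm

Calculate the Compton shift:
Δλ = λ_C(1 - cos(96°)) = 2.4263 × 1.1045
Δλ = 2.6799 pm

Final wavelength:
λ' = 8.6280 + 2.6799 = 11.3079 pm

Final energy:
E' = hc/λ' = 1239.842 / 11.3079 = 109.6437 keV

(Intermediate values are shown rounded; full precision is carried through to the final answer.)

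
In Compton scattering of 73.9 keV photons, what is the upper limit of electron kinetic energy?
16.5793 keV

Maximum energy transfer occurs at θ = 180° (backscattering).

Initial photon: E₀ = 73.9 keV → λ₀ = 16.7773 pm

Maximum Compton shift (at 180°):
Δλ_max = 2λ_C = 2 × 2.4263 = 4.8526 pm

Final wavelength:
λ' = 16.7773 + 4.8526 = 21.6299 pm

Minimum photon energy (maximum energy to electron):
E'_min = hc/λ' = 57.3207 keV

Maximum electron kinetic energy:
K_max = E₀ - E'_min = 73.9000 - 57.3207 = 16.5793 keV

(Intermediate values are shown rounded; full precision is carried through to the final answer.)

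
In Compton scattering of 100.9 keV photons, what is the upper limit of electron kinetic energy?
28.5657 keV

Maximum energy transfer occurs at θ = 180° (backscattering).

Initial photon: E₀ = 100.9 keV → λ₀ = 12.2878 pm

Maximum Compton shift (at 180°):
Δλ_max = 2λ_C = 2 × 2.4263 = 4.8526 pm

Final wavelength:
λ' = 12.2878 + 4.8526 = 17.1404 pm

Minimum photon energy (maximum energy to electron):
E'_min = hc/λ' = 72.3343 keV

Maximum electron kinetic energy:
K_max = E₀ - E'_min = 100.9000 - 72.3343 = 28.5657 keV

(Intermediate values are shown rounded; full precision is carried through to the final answer.)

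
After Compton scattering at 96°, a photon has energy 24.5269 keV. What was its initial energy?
25.9000 keV

Convert final energy to wavelength (hc ≈ 1239.842 keV·pm):
λ' = hc/E' = 1239.842 / 24.5269 = 50.5503 pm

Calculate the Compton shift:
Δλ = λ_C(1 - cos(96°))
Δλ = 2.4263 × (1 - cos(96°))
Δλ = 2.6799 pm

Initial wavelength:
λ = λ' - Δλ = 50.5503 - 2.6799 = 47.8704 pm

Initial energy:
E = hc/λ = 1239.842 / 47.8704 = 25.9000 keV

(Intermediate values are shown rounded; full precision is carried through to the final answer.)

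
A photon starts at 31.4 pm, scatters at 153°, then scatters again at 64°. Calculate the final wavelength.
37.3509 pm

Apply Compton shift twice:

First scattering at θ₁ = 153°:
Δλ₁ = λ_C(1 - cos(153°))
Δλ₁ = 2.4263 × 1.8910
Δλ₁ = 4.5882 pm

After first scattering:
λ₁ = 31.4 + 4.5882 = 35.9882 pm

Second scattering at θ₂ = 64°:
Δλ₂ = λ_C(1 - cos(64°))
Δλ₂ = 2.4263 × 0.5616
Δλ₂ = 1.3627 pm

Final wavelength:
λ₂ = 35.9882 + 1.3627 = 37.3509 pm

Total shift: Δλ_total = 4.5882 + 1.3627 = 5.9509 pm

(Intermediate values are shown rounded; full precision is carried through to the final answer.)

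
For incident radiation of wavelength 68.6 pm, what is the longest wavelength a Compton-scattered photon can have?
73.4526 pm (at θ = 180°)

The Compton shift is Δλ = λ_C(1 − cos θ).

Since cos θ ranges from −1 to 1, the factor (1 − cos θ) ranges from 0 to 2; the maximum shift occurs at θ = 180° (backscattering):
Δλ_max = 2λ_C = 2 × 2.4263 pm = 4.8526 pm

Maximum scattered wavelength:
λ'_max = λ₀ + Δλ_max = 68.6 + 4.8526 = 73.4526 pm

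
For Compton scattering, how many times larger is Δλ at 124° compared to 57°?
124° produces the larger shift by a factor of 3.424

Calculate both shifts using Δλ = λ_C(1 - cos θ):

For θ₁ = 57°:
Δλ₁ = 2.4263 × (1 - cos(57°))
Δλ₁ = 2.4263 × 0.4554
Δλ₁ = 1.1048 pm

For θ₂ = 124°:
Δλ₂ = 2.4263 × (1 - cos(124°))
Δλ₂ = 2.4263 × 1.5592
Δλ₂ = 3.7831 pm

The 124° angle produces the larger shift.
Ratio: 3.7831/1.1048 = 3.424

(Intermediate values are shown rounded; full precision is carried through to the final answer.)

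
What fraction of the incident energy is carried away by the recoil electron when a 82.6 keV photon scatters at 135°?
0.2163 (or 21.63%)

Calculate initial and final photon energies:

Initial: E₀ = 82.6 keV → λ₀ = 15.0102 pm
Compton shift: Δλ = 4.1420 pm
Final wavelength: λ' = 19.1522 pm
Final energy: E' = 64.7364 keV

Fractional energy loss:
(E₀ - E')/E₀ = (82.6000 - 64.7364)/82.6000
= 17.8636/82.6000
= 0.2163
= 21.63%

(Intermediate values are shown rounded; full precision is carried through to the final answer.)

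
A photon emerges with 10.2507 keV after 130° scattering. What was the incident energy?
10.6000 keV

Convert final energy to wavelength (hc ≈ 1239.842 keV·pm):
λ' = hc/E' = 1239.842 / 10.2507 = 120.9519 pm

Calculate the Compton shift:
Δλ = λ_C(1 - cos(130°))
Δλ = 2.4263 × (1 - cos(130°))
Δλ = 3.9859 pm

Initial wavelength:
λ = λ' - Δλ = 120.9519 - 3.9859 = 116.9660 pm

Initial energy:
E = hc/λ = 1239.842 / 116.9660 = 10.6000 keV

(Intermediate values are shown rounded; full precision is carried through to the final answer.)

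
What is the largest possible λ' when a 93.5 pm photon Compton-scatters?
98.3526 pm (at θ = 180°)

The Compton shift is Δλ = λ_C(1 − cos θ).

Since cos θ ranges from −1 to 1, the factor (1 − cos θ) ranges from 0 to 2; the maximum shift occurs at θ = 180° (backscattering):
Δλ_max = 2λ_C = 2 × 2.4263 pm = 4.8526 pm

Maximum scattered wavelength:
λ'_max = λ₀ + Δλ_max = 93.5 + 4.8526 = 98.3526 pm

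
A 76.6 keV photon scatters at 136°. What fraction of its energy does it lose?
0.2049 (or 20.49%)

Calculate initial and final photon energies:

Initial: E₀ = 76.6 keV → λ₀ = 16.1859 pm
Compton shift: Δλ = 4.1717 pm
Final wavelength: λ' = 20.3576 pm
Final energy: E' = 60.9032 keV

Fractional energy loss:
(E₀ - E')/E₀ = (76.6000 - 60.9032)/76.6000
= 15.6968/76.6000
= 0.2049
= 20.49%

(Intermediate values are shown rounded; full precision is carried through to the final answer.)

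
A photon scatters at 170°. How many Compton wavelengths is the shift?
1.9848 λ_C

The Compton shift formula is:
Δλ = λ_C(1 - cos θ)

Dividing both sides by λ_C:
Δλ/λ_C = 1 - cos θ

For θ = 170°:
Δλ/λ_C = 1 - cos(170°)
Δλ/λ_C = 1 - -0.9848
Δλ/λ_C = 1.9848

This means the shift is 1.9848 × λ_C = 4.8158 pm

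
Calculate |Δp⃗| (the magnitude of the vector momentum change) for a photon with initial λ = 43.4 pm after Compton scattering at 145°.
2.7781e-23 kg·m/s

Photon momentum magnitude is p = h/λ.

Initial momentum:
p₀ = h/λ = 6.6261e-34/4.3400e-11 = 1.5267e-23 kg·m/s

After scattering:
λ' = λ + Δλ = 43.4 + 4.4138 = 47.8138 pm
p' = h/λ' = 6.6261e-34/4.7814e-11 = 1.3858e-23 kg·m/s

Momentum is a vector; the scattered photon's direction makes angle θ = 145° with the incident direction. The magnitude of the vector change Δp⃗ = p⃗₀ − p⃗' is found from the law of cosines:
|Δp⃗|² = p₀² + p'² − 2p₀p'cos θ
|Δp⃗|² = (1.5267e-23)² + (1.3858e-23)² − 2·1.5267e-23·1.3858e-23·cos(145°)
|Δp⃗| = 2.7781e-23 kg·m/s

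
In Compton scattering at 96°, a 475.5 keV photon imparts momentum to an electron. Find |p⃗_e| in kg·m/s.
2.9486e-22 kg·m/s

The electron is initially at rest, so by conservation of momentum:
p⃗_e = p⃗₀ − p⃗'  (incident photon momentum minus scattered photon momentum)

Photon momentum magnitudes (p = h/λ = E/c):
λ₀ = hc/E₀ = 2.6074 pm → p₀ = h/λ₀ = 2.5412e-22 kg·m/s
Δλ = λ_C(1 − cos 96°) = 2.6799 pm
λ' = 5.2874 pm → p' = h/λ' = 1.2532e-22 kg·m/s

The scattered photon makes angle θ = 96° with the incident direction, so by the law of cosines:
|p⃗_e|² = p₀² + p'² − 2p₀p'cos θ
|p⃗_e|² = (2.5412e-22)² + (1.2532e-22)² − 2·2.5412e-22·1.2532e-22·cos(96°)
|p⃗_e| = 2.9486e-22 kg·m/s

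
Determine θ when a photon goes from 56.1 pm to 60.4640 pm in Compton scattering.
143.00°

First find the wavelength shift:
Δλ = λ' - λ = 60.4640 - 56.1 = 4.3640 pm

Using Δλ = λ_C(1 - cos θ), with λ_C = h/(m_e·c) ≈ 2.42631024 pm:
cos θ = 1 - Δλ/λ_C
cos θ = 1 - 4.3640/2.42631024
cos θ = -0.798616

θ = arccos(-0.798616)
θ = 143.00°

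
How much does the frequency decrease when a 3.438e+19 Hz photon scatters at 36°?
1.735e+18 Hz (decrease)

Convert frequency to wavelength (c = 299792458 m/s):
λ₀ = c/f₀ = 299792458/3.438e+19 = 8.7199668e-12 m = 8.7200 pm

Calculate Compton shift:
Δλ = λ_C(1 - cos(36°)) = 0.4634 pm

Final wavelength:
λ' = λ₀ + Δλ = 8.7200 + 0.4634 = 9.1834 pm

Final frequency:
f' = c/λ' = 299792458/9.1833508e-12 = 3.2645215e+19 Hz

Frequency shift (decrease):
Δf = f₀ - f' = 3.438e+19 - 3.2645215e+19 = 1.735e+18 Hz

(Intermediate values are shown rounded; full precision is carried through to the final answer.)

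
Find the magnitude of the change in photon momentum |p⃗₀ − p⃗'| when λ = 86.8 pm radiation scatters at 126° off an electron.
1.3315e-23 kg·m/s

Photon momentum magnitude is p = h/λ.

Initial momentum:
p₀ = h/λ = 6.6261e-34/8.6800e-11 = 7.6337e-24 kg·m/s

After scattering:
λ' = λ + Δλ = 86.8 + 3.8525 = 90.6525 pm
p' = h/λ' = 6.6261e-34/9.0652e-11 = 7.3093e-24 kg·m/s

Momentum is a vector; the scattered photon's direction makes angle θ = 126° with the incident direction. The magnitude of the vector change Δp⃗ = p⃗₀ − p⃗' is found from the law of cosines:
|Δp⃗|² = p₀² + p'² − 2p₀p'cos θ
|Δp⃗|² = (7.6337e-24)² + (7.3093e-24)² − 2·7.6337e-24·7.3093e-24·cos(126°)
|Δp⃗| = 1.3315e-23 kg·m/s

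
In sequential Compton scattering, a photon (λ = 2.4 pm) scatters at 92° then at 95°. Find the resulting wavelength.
7.5488 pm

Apply Compton shift twice:

First scattering at θ₁ = 92°:
Δλ₁ = λ_C(1 - cos(92°))
Δλ₁ = 2.4263 × 1.0349
Δλ₁ = 2.5110 pm

After first scattering:
λ₁ = 2.4 + 2.5110 = 4.9110 pm

Second scattering at θ₂ = 95°:
Δλ₂ = λ_C(1 - cos(95°))
Δλ₂ = 2.4263 × 1.0872
Δλ₂ = 2.6378 pm

Final wavelength:
λ₂ = 4.9110 + 2.6378 = 7.5488 pm

Total shift: Δλ_total = 2.5110 + 2.6378 = 5.1488 pm

(Intermediate values are shown rounded; full precision is carried through to the final answer.)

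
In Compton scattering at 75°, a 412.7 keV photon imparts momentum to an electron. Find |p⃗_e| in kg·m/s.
2.2788e-22 kg·m/s

The electron is initially at rest, so by conservation of momentum:
p⃗_e = p⃗₀ − p⃗'  (incident photon momentum minus scattered photon momentum)

Photon momentum magnitudes (p = h/λ = E/c):
λ₀ = hc/E₀ = 3.0042 pm → p₀ = h/λ₀ = 2.2056e-22 kg·m/s
Δλ = λ_C(1 − cos 75°) = 1.7983 pm
λ' = 4.8026 pm → p' = h/λ' = 1.3797e-22 kg·m/s

The scattered photon makes angle θ = 75° with the incident direction, so by the law of cosines:
|p⃗_e|² = p₀² + p'² − 2p₀p'cos θ
|p⃗_e|² = (2.2056e-22)² + (1.3797e-22)² − 2·2.2056e-22·1.3797e-22·cos(75°)
|p⃗_e| = 2.2788e-22 kg·m/s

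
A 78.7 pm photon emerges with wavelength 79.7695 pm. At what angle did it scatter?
56.00°

First find the wavelength shift:
Δλ = λ' - λ = 79.7695 - 78.7 = 1.0695 pm

Using Δλ = λ_C(1 - cos θ), with λ_C = h/(m_e·c) ≈ 2.42631024 pm:
cos θ = 1 - Δλ/λ_C
cos θ = 1 - 1.0695/2.42631024
cos θ = 0.559207

θ = arccos(0.559207)
θ = 56.00°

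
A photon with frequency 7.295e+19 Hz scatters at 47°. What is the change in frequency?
1.153e+19 Hz (decrease)

Convert frequency to wavelength (c = 299792458 m/s):
λ₀ = c/f₀ = 299792458/7.295e+19 = 4.1095608e-12 m = 4.1096 pm

Calculate Compton shift:
Δλ = λ_C(1 - cos(47°)) = 0.7716 pm

Final wavelength:
λ' = λ₀ + Δλ = 4.1096 + 0.7716 = 4.8811 pm

Final frequency:
f' = c/λ' = 299792458/4.8811314e-12 = 6.1418641e+19 Hz

Frequency shift (decrease):
Δf = f₀ - f' = 7.295e+19 - 6.1418641e+19 = 1.153e+19 Hz

(Intermediate values are shown rounded; full precision is carried through to the final answer.)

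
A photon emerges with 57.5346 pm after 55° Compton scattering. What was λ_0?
56.5000 pm

From λ' = λ + Δλ, we have λ = λ' - Δλ

First calculate the Compton shift:
Δλ = λ_C(1 - cos θ)
Δλ = 2.4263 × (1 - cos(55°))
Δλ = 2.4263 × 0.4264
Δλ = 1.0346 pm

Initial wavelength:
λ = λ' - Δλ
λ = 57.5346 - 1.0346
λ = 56.5000 pm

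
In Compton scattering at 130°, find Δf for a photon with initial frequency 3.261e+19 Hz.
9.863e+18 Hz (decrease)

Convert frequency to wavelength (c = 299792458 m/s):
λ₀ = c/f₀ = 299792458/3.261e+19 = 9.1932676e-12 m = 9.1933 pm

Calculate Compton shift:
Δλ = λ_C(1 - cos(130°)) = 3.9859 pm

Final wavelength:
λ' = λ₀ + Δλ = 9.1933 + 3.9859 = 13.1792 pm

Final frequency:
f' = c/λ' = 299792458/1.3179180e-11 = 2.2747429e+19 Hz

Frequency shift (decrease):
Δf = f₀ - f' = 3.261e+19 - 2.2747429e+19 = 9.863e+18 Hz

(Intermediate values are shown rounded; full precision is carried through to the final answer.)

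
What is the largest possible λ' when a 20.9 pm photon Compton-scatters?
25.7526 pm (at θ = 180°)

The Compton shift is Δλ = λ_C(1 − cos θ).

Since cos θ ranges from −1 to 1, the factor (1 − cos θ) ranges from 0 to 2; the maximum shift occurs at θ = 180° (backscattering):
Δλ_max = 2λ_C = 2 × 2.4263 pm = 4.8526 pm

Maximum scattered wavelength:
λ'_max = λ₀ + Δλ_max = 20.9 + 4.8526 = 25.7526 pm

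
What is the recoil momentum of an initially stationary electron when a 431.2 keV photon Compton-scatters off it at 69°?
2.2531e-22 kg·m/s

The electron is initially at rest, so by conservation of momentum:
p⃗_e = p⃗₀ − p⃗'  (incident photon momentum minus scattered photon momentum)

Photon momentum magnitudes (p = h/λ = E/c):
λ₀ = hc/E₀ = 2.8753 pm → p₀ = h/λ₀ = 2.3045e-22 kg·m/s
Δλ = λ_C(1 − cos 69°) = 1.5568 pm
λ' = 4.4321 pm → p' = h/λ' = 1.4950e-22 kg·m/s

The scattered photon makes angle θ = 69° with the incident direction, so by the law of cosines:
|p⃗_e|² = p₀² + p'² − 2p₀p'cos θ
|p⃗_e|² = (2.3045e-22)² + (1.4950e-22)² − 2·2.3045e-22·1.4950e-22·cos(69°)
|p⃗_e| = 2.2531e-22 kg·m/s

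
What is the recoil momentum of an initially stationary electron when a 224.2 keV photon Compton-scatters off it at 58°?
1.0775e-22 kg·m/s

The electron is initially at rest, so by conservation of momentum:
p⃗_e = p⃗₀ − p⃗'  (incident photon momentum minus scattered photon momentum)

Photon momentum magnitudes (p = h/λ = E/c):
λ₀ = hc/E₀ = 5.5301 pm → p₀ = h/λ₀ = 1.1982e-22 kg·m/s
Δλ = λ_C(1 − cos 58°) = 1.1406 pm
λ' = 6.6706 pm → p' = h/λ' = 9.9332e-23 kg·m/s

The scattered photon makes angle θ = 58° with the incident direction, so by the law of cosines:
|p⃗_e|² = p₀² + p'² − 2p₀p'cos θ
|p⃗_e|² = (1.1982e-22)² + (9.9332e-23)² − 2·1.1982e-22·9.9332e-23·cos(58°)
|p⃗_e| = 1.0775e-22 kg·m/s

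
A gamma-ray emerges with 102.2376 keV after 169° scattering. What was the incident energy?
169.3999 keV

Convert final energy to wavelength (hc ≈ 1239.842 keV·pm):
λ' = hc/E' = 1239.842 / 102.2376 = 12.1271 pm

Calculate the Compton shift:
Δλ = λ_C(1 - cos(169°))
Δλ = 2.4263 × (1 - cos(169°))
Δλ = 4.8080 pm

Initial wavelength:
λ = λ' - Δλ = 12.1271 - 4.8080 = 7.3190 pm

Initial energy:
E = hc/λ = 1239.842 / 7.3190 = 169.3999 keV

(Intermediate values are shown rounded; full precision is carried through to the final answer.)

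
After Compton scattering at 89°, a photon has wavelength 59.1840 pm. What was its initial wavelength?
56.8000 pm

From λ' = λ + Δλ, we have λ = λ' - Δλ

First calculate the Compton shift:
Δλ = λ_C(1 - cos θ)
Δλ = 2.4263 × (1 - cos(89°))
Δλ = 2.4263 × 0.9825
Δλ = 2.3840 pm

Initial wavelength:
λ = λ' - Δλ
λ = 59.1840 - 2.3840
λ = 56.8000 pm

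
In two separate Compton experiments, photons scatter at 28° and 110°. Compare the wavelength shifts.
110° produces the larger shift by a factor of 11.465

Calculate both shifts using Δλ = λ_C(1 - cos θ):

For θ₁ = 28°:
Δλ₁ = 2.4263 × (1 - cos(28°))
Δλ₁ = 2.4263 × 0.1171
Δλ₁ = 0.2840 pm

For θ₂ = 110°:
Δλ₂ = 2.4263 × (1 - cos(110°))
Δλ₂ = 2.4263 × 1.3420
Δλ₂ = 3.2562 pm

The 110° angle produces the larger shift.
Ratio: 3.2562/0.2840 = 11.465

(Intermediate values are shown rounded; full precision is carried through to the final answer.)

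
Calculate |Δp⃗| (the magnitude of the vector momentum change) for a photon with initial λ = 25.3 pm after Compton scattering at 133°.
4.4723e-23 kg·m/s

Photon momentum magnitude is p = h/λ.

Initial momentum:
p₀ = h/λ = 6.6261e-34/2.5300e-11 = 2.6190e-23 kg·m/s

After scattering:
λ' = λ + Δλ = 25.3 + 4.0810 = 29.3810 pm
p' = h/λ' = 6.6261e-34/2.9381e-11 = 2.2552e-23 kg·m/s

Momentum is a vector; the scattered photon's direction makes angle θ = 133° with the incident direction. The magnitude of the vector change Δp⃗ = p⃗₀ − p⃗' is found from the law of cosines:
|Δp⃗|² = p₀² + p'² − 2p₀p'cos θ
|Δp⃗|² = (2.6190e-23)² + (2.2552e-23)² − 2·2.6190e-23·2.2552e-23·cos(133°)
|Δp⃗| = 4.4723e-23 kg·m/s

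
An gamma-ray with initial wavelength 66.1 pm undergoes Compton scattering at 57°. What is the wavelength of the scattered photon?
67.2048 pm

Using the Compton scattering formula:
λ' = λ + Δλ = λ + λ_C(1 - cos θ)

Given:
- Initial wavelength λ = 66.1 pm
- Scattering angle θ = 57°
- Compton wavelength λ_C ≈ 2.4263 pm

Calculate the shift:
Δλ = 2.4263 × (1 - cos(57°))
Δλ = 2.4263 × 0.4554
Δλ = 1.1048 pm

Final wavelength:
λ' = 66.1 + 1.1048 = 67.2048 pm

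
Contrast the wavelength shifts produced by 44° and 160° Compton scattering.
160° produces the larger shift by a factor of 6.911

Calculate both shifts using Δλ = λ_C(1 - cos θ):

For θ₁ = 44°:
Δλ₁ = 2.4263 × (1 - cos(44°))
Δλ₁ = 2.4263 × 0.2807
Δλ₁ = 0.6810 pm

For θ₂ = 160°:
Δλ₂ = 2.4263 × (1 - cos(160°))
Δλ₂ = 2.4263 × 1.9397
Δλ₂ = 4.7063 pm

The 160° angle produces the larger shift.
Ratio: 4.7063/0.6810 = 6.911

(Intermediate values are shown rounded; full precision is carried through to the final answer.)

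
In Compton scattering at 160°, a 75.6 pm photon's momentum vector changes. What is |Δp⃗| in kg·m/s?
1.6757e-23 kg·m/s

Photon momentum magnitude is p = h/λ.

Initial momentum:
p₀ = h/λ = 6.6261e-34/7.5600e-11 = 8.7646e-24 kg·m/s

After scattering:
λ' = λ + Δλ = 75.6 + 4.7063 = 80.3063 pm
p' = h/λ' = 6.6261e-34/8.0306e-11 = 8.2510e-24 kg·m/s

Momentum is a vector; the scattered photon's direction makes angle θ = 160° with the incident direction. The magnitude of the vector change Δp⃗ = p⃗₀ − p⃗' is found from the law of cosines:
|Δp⃗|² = p₀² + p'² − 2p₀p'cos θ
|Δp⃗|² = (8.7646e-24)² + (8.2510e-24)² − 2·8.7646e-24·8.2510e-24·cos(160°)
|Δp⃗| = 1.6757e-23 kg·m/s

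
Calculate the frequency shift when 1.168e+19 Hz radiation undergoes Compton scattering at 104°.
1.227e+18 Hz (decrease)

Convert frequency to wavelength (c = 299792458 m/s):
λ₀ = c/f₀ = 299792458/1.168e+19 = 2.5667163e-11 m = 25.6672 pm

Calculate Compton shift:
Δλ = λ_C(1 - cos(104°)) = 3.0133 pm

Final wavelength:
λ' = λ₀ + Δλ = 25.6672 + 3.0133 = 28.6805 pm

Final frequency:
f' = c/λ' = 299792458/2.8680450e-11 = 1.0452850e+19 Hz

Frequency shift (decrease):
Δf = f₀ - f' = 1.168e+19 - 1.0452850e+19 = 1.227e+18 Hz

(Intermediate values are shown rounded; full precision is carried through to the final answer.)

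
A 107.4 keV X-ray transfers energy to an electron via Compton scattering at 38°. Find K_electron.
4.5811 keV

By energy conservation: K_e = E_initial - E_final

First find the scattered photon energy:
Initial wavelength: λ = hc/E = 11.5442 pm
Compton shift: Δλ = λ_C(1 - cos(38°)) = 0.5144 pm
Final wavelength: λ' = 11.5442 + 0.5144 = 12.0585 pm
Final photon energy: E' = hc/λ' = 102.8189 keV

Electron kinetic energy:
K_e = E - E' = 107.4000 - 102.8189 = 4.5811 keV

(Intermediate values are shown rounded; full precision is carried through to the final answer.)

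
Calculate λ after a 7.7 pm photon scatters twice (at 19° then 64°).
9.1949 pm

Apply Compton shift twice:

First scattering at θ₁ = 19°:
Δλ₁ = λ_C(1 - cos(19°))
Δλ₁ = 2.4263 × 0.0545
Δλ₁ = 0.1322 pm

After first scattering:
λ₁ = 7.7 + 0.1322 = 7.8322 pm

Second scattering at θ₂ = 64°:
Δλ₂ = λ_C(1 - cos(64°))
Δλ₂ = 2.4263 × 0.5616
Δλ₂ = 1.3627 pm

Final wavelength:
λ₂ = 7.8322 + 1.3627 = 9.1949 pm

Total shift: Δλ_total = 0.1322 + 1.3627 = 1.4949 pm

(Intermediate values are shown rounded; full precision is carried through to the final answer.)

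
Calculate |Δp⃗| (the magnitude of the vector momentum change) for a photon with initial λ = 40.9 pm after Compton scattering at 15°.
4.2251e-24 kg·m/s

Photon momentum magnitude is p = h/λ.

Initial momentum:
p₀ = h/λ = 6.6261e-34/4.0900e-11 = 1.6201e-23 kg·m/s

After scattering:
λ' = λ + Δλ = 40.9 + 0.0827 = 40.9827 pm
p' = h/λ' = 6.6261e-34/4.0983e-11 = 1.6168e-23 kg·m/s

Momentum is a vector; the scattered photon's direction makes angle θ = 15° with the incident direction. The magnitude of the vector change Δp⃗ = p⃗₀ − p⃗' is found from the law of cosines:
|Δp⃗|² = p₀² + p'² − 2p₀p'cos θ
|Δp⃗|² = (1.6201e-23)² + (1.6168e-23)² − 2·1.6201e-23·1.6168e-23·cos(15°)
|Δp⃗| = 4.2251e-24 kg·m/s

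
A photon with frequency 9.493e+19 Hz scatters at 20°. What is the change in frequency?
4.204e+18 Hz (decrease)

Convert frequency to wavelength (c = 299792458 m/s):
λ₀ = c/f₀ = 299792458/9.493e+19 = 3.1580371e-12 m = 3.1580 pm

Calculate Compton shift:
Δλ = λ_C(1 - cos(20°)) = 0.1463 pm

Final wavelength:
λ' = λ₀ + Δλ = 3.1580 + 0.1463 = 3.3044 pm

Final frequency:
f' = c/λ' = 299792458/3.3043615e-12 = 9.0726290e+19 Hz

Frequency shift (decrease):
Δf = f₀ - f' = 9.493e+19 - 9.0726290e+19 = 4.204e+18 Hz

(Intermediate values are shown rounded; full precision is carried through to the final answer.)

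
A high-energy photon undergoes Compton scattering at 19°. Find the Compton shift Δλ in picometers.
0.1322 pm

Using the Compton scattering formula:
Δλ = λ_C(1 - cos θ)

where λ_C = h/(m_e·c) ≈ 2.4263 pm is the Compton wavelength of an electron.

For θ = 19°:
cos(19°) = 0.9455
1 - cos(19°) = 0.0545

Δλ = 2.4263 × 0.0545
Δλ = 0.1322 pm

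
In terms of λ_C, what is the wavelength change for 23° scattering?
0.0795 λ_C

The Compton shift formula is:
Δλ = λ_C(1 - cos θ)

Dividing both sides by λ_C:
Δλ/λ_C = 1 - cos θ

For θ = 23°:
Δλ/λ_C = 1 - cos(23°)
Δλ/λ_C = 1 - 0.9205
Δλ/λ_C = 0.0795

This means the shift is 0.0795 × λ_C = 0.1929 pm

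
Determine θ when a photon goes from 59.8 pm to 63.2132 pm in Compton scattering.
114.00°

First find the wavelength shift:
Δλ = λ' - λ = 63.2132 - 59.8 = 3.4132 pm

Using Δλ = λ_C(1 - cos θ), with λ_C = h/(m_e·c) ≈ 2.42631024 pm:
cos θ = 1 - Δλ/λ_C
cos θ = 1 - 3.4132/2.42631024
cos θ = -0.406745

θ = arccos(-0.406745)
θ = 114.00°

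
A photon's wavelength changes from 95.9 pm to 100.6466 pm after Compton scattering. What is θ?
163.00°

First find the wavelength shift:
Δλ = λ' - λ = 100.6466 - 95.9 = 4.7466 pm

Using Δλ = λ_C(1 - cos θ), with λ_C = h/(m_e·c) ≈ 2.42631024 pm:
cos θ = 1 - Δλ/λ_C
cos θ = 1 - 4.7466/2.42631024
cos θ = -0.956304

θ = arccos(-0.956304)
θ = 163.00°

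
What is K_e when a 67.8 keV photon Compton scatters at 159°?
13.8427 keV

By energy conservation: K_e = E_initial - E_final

First find the scattered photon energy:
Initial wavelength: λ = hc/E = 18.2868 pm
Compton shift: Δλ = λ_C(1 - cos(159°)) = 4.6915 pm
Final wavelength: λ' = 18.2868 + 4.6915 = 22.9782 pm
Final photon energy: E' = hc/λ' = 53.9573 keV

Electron kinetic energy:
K_e = E - E' = 67.8000 - 53.9573 = 13.8427 keV

(Intermediate values are shown rounded; full precision is carried through to the final answer.)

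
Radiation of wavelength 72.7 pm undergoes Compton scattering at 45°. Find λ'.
73.4106 pm

Using the Compton formula: λ' = λ + λ_C(1 − cos θ)

For θ = 45°, cos θ = √2/2 (exact) ≈ 0.7071, so:
1 − cos 45° = 1 − (√2/2) ≈ 0.2929

Δλ = λ_C × 0.2929 = 2.4263 × 0.2929 = 0.7106 pm

λ' = 72.7 + 0.7106 = 73.4106 pm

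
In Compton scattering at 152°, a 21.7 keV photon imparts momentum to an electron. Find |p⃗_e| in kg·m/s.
2.1673e-23 kg·m/s

The electron is initially at rest, so by conservation of momentum:
p⃗_e = p⃗₀ − p⃗'  (incident photon momentum minus scattered photon momentum)

Photon momentum magnitudes (p = h/λ = E/c):
λ₀ = hc/E₀ = 57.1356 pm → p₀ = h/λ₀ = 1.1597e-23 kg·m/s
Δλ = λ_C(1 − cos 152°) = 4.5686 pm
λ' = 61.7042 pm → p' = h/λ' = 1.0738e-23 kg·m/s

The scattered photon makes angle θ = 152° with the incident direction, so by the law of cosines:
|p⃗_e|² = p₀² + p'² − 2p₀p'cos θ
|p⃗_e|² = (1.1597e-23)² + (1.0738e-23)² − 2·1.1597e-23·1.0738e-23·cos(152°)
|p⃗_e| = 2.1673e-23 kg·m/s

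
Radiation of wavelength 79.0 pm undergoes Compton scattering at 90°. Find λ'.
81.4263 pm

Using the Compton formula: λ' = λ + λ_C(1 − cos θ)

For θ = 90°, cos θ = 0 (exact) = 0.0000, so:
1 − cos 90° = 1 − (0) = 1.0000

Δλ = λ_C × 1.0000 = 2.4263 × 1.0000 = 2.4263 pm

λ' = 79.0 + 2.4263 = 81.4263 pm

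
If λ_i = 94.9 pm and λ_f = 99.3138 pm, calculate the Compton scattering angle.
145.00°

First find the wavelength shift:
Δλ = λ' - λ = 99.3138 - 94.9 = 4.4138 pm

Using Δλ = λ_C(1 - cos θ), with λ_C = h/(m_e·c) ≈ 2.42631024 pm:
cos θ = 1 - Δλ/λ_C
cos θ = 1 - 4.4138/2.42631024
cos θ = -0.819141

θ = arccos(-0.819141)
θ = 145.00°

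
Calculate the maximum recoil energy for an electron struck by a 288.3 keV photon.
152.8447 keV

Maximum energy transfer occurs at θ = 180° (backscattering).

Initial photon: E₀ = 288.3 keV → λ₀ = 4.3005 pm

Maximum Compton shift (at 180°):
Δλ_max = 2λ_C = 2 × 2.4263 = 4.8526 pm

Final wavelength:
λ' = 4.3005 + 4.8526 = 9.1531 pm

Minimum photon energy (maximum energy to electron):
E'_min = hc/λ' = 135.4553 keV

Maximum electron kinetic energy:
K_max = E₀ - E'_min = 288.3000 - 135.4553 = 152.8447 keV

(Intermediate values are shown rounded; full precision is carried through to the final answer.)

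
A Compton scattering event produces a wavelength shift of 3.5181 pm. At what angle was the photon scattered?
116.74°

From the Compton formula Δλ = λ_C(1 - cos θ), we can solve for θ:

cos θ = 1 - Δλ/λ_C

Given:
- Δλ = 3.5181 pm
- λ_C = h/(m_e·c) ≈ 2.42631024 pm

cos θ = 1 - 3.5181/2.42631024
cos θ = 1 - 1.449979
cos θ = -0.449979

θ = arccos(-0.449979)
θ = 116.74°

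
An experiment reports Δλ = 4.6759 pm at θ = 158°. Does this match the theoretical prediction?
Yes, consistent

Calculate the expected shift for θ = 158°:

Δλ_expected = λ_C(1 - cos(158°))
Δλ_expected = 2.4263 × (1 - cos(158°))
Δλ_expected = 2.4263 × 1.9272
Δλ_expected = 4.6759 pm

Given shift: 4.6759 pm
Expected shift: 4.6759 pm
Difference: 0.0000 pm

The values match. This is consistent with Compton scattering at the stated angle.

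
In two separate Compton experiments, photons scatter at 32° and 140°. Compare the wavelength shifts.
140° produces the larger shift by a factor of 11.622

Calculate both shifts using Δλ = λ_C(1 - cos θ):

For θ₁ = 32°:
Δλ₁ = 2.4263 × (1 - cos(32°))
Δλ₁ = 2.4263 × 0.1520
Δλ₁ = 0.3687 pm

For θ₂ = 140°:
Δλ₂ = 2.4263 × (1 - cos(140°))
Δλ₂ = 2.4263 × 1.7660
Δλ₂ = 4.2850 pm

The 140° angle produces the larger shift.
Ratio: 4.2850/0.3687 = 11.622

(Intermediate values are shown rounded; full precision is carried through to the final answer.)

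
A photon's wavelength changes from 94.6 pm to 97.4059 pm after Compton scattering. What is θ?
99.00°

First find the wavelength shift:
Δλ = λ' - λ = 97.4059 - 94.6 = 2.8059 pm

Using Δλ = λ_C(1 - cos θ), with λ_C = h/(m_e·c) ≈ 2.42631024 pm:
cos θ = 1 - Δλ/λ_C
cos θ = 1 - 2.8059/2.42631024
cos θ = -0.156447

θ = arccos(-0.156447)
θ = 99.00°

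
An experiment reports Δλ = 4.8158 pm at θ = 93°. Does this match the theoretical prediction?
No, inconsistent

Calculate the expected shift for θ = 93°:

Δλ_expected = λ_C(1 - cos(93°))
Δλ_expected = 2.4263 × (1 - cos(93°))
Δλ_expected = 2.4263 × 1.0523
Δλ_expected = 2.5533 pm

Given shift: 4.8158 pm
Expected shift: 2.5533 pm
Difference: 2.2625 pm

The values do not match. The given shift corresponds to θ ≈ 170.0°, not 93°.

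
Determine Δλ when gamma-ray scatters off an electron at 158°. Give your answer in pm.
4.6759 pm

Using the Compton scattering formula:
Δλ = λ_C(1 - cos θ)

where λ_C = h/(m_e·c) ≈ 2.4263 pm is the Compton wavelength of an electron.

For θ = 158°:
cos(158°) = -0.9272
1 - cos(158°) = 1.9272

Δλ = 2.4263 × 1.9272
Δλ = 4.6759 pm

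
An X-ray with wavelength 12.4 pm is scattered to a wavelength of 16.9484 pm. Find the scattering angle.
151.00°

First find the wavelength shift:
Δλ = λ' - λ = 16.9484 - 12.4 = 4.5484 pm

Using Δλ = λ_C(1 - cos θ), with λ_C = h/(m_e·c) ≈ 2.42631024 pm:
cos θ = 1 - Δλ/λ_C
cos θ = 1 - 4.5484/2.42631024
cos θ = -0.874616

θ = arccos(-0.874616)
θ = 151.00°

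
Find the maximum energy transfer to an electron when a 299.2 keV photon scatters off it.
161.3858 keV

Maximum energy transfer occurs at θ = 180° (backscattering).

Initial photon: E₀ = 299.2 keV → λ₀ = 4.1439 pm

Maximum Compton shift (at 180°):
Δλ_max = 2λ_C = 2 × 2.4263 = 4.8526 pm

Final wavelength:
λ' = 4.1439 + 4.8526 = 8.9965 pm

Minimum photon energy (maximum energy to electron):
E'_min = hc/λ' = 137.8142 keV

Maximum electron kinetic energy:
K_max = E₀ - E'_min = 299.2000 - 137.8142 = 161.3858 keV

(Intermediate values are shown rounded; full precision is carried through to the final answer.)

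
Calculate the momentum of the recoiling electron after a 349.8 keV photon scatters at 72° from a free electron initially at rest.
1.9077e-22 kg·m/s

The electron is initially at rest, so by conservation of momentum:
p⃗_e = p⃗₀ − p⃗'  (incident photon momentum minus scattered photon momentum)

Photon momentum magnitudes (p = h/λ = E/c):
λ₀ = hc/E₀ = 3.5444 pm → p₀ = h/λ₀ = 1.8694e-22 kg·m/s
Δλ = λ_C(1 − cos 72°) = 1.6765 pm
λ' = 5.2210 pm → p' = h/λ' = 1.2691e-22 kg·m/s

The scattered photon makes angle θ = 72° with the incident direction, so by the law of cosines:
|p⃗_e|² = p₀² + p'² − 2p₀p'cos θ
|p⃗_e|² = (1.8694e-22)² + (1.2691e-22)² − 2·1.8694e-22·1.2691e-22·cos(72°)
|p⃗_e| = 1.9077e-22 kg·m/s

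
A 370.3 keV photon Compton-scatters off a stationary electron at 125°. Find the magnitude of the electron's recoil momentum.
2.6212e-22 kg·m/s

The electron is initially at rest, so by conservation of momentum:
p⃗_e = p⃗₀ − p⃗'  (incident photon momentum minus scattered photon momentum)

Photon momentum magnitudes (p = h/λ = E/c):
λ₀ = hc/E₀ = 3.3482 pm → p₀ = h/λ₀ = 1.9790e-22 kg·m/s
Δλ = λ_C(1 − cos 125°) = 3.8180 pm
λ' = 7.1662 pm → p' = h/λ' = 9.2463e-23 kg·m/s

The scattered photon makes angle θ = 125° with the incident direction, so by the law of cosines:
|p⃗_e|² = p₀² + p'² − 2p₀p'cos θ
|p⃗_e|² = (1.9790e-22)² + (9.2463e-23)² − 2·1.9790e-22·9.2463e-23·cos(125°)
|p⃗_e| = 2.6212e-22 kg·m/s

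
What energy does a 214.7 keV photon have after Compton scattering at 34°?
200.3114 keV

First convert energy to wavelength:
λ = hc/E, with hc ≈ 1239.842 keV·pm (i.e. 1239.842 eV·nm)

For E = 214.7 keV = 214700 eV:
λ = 1239.842 keV·pm / 214.7 keV
λ = 5.7748 pm

Calculate the Compton shift:
Δλ = λ_C(1 - cos(34°)) = 2.4263 × 0.1710
Δλ = 0.4148 pm

Final wavelength:
λ' = 5.7748 + 0.4148 = 6.1896 pm

Final energy:
E' = hc/λ' = 1239.842 / 6.1896 = 200.3114 keV

(Intermediate values are shown rounded; full precision is carried through to the final answer.)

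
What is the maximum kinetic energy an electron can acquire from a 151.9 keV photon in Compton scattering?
56.6363 keV

Maximum energy transfer occurs at θ = 180° (backscattering).

Initial photon: E₀ = 151.9 keV → λ₀ = 8.1622 pm

Maximum Compton shift (at 180°):
Δλ_max = 2λ_C = 2 × 2.4263 = 4.8526 pm

Final wavelength:
λ' = 8.1622 + 4.8526 = 13.0148 pm

Minimum photon energy (maximum energy to electron):
E'_min = hc/λ' = 95.2637 keV

Maximum electron kinetic energy:
K_max = E₀ - E'_min = 151.9000 - 95.2637 = 56.6363 keV

(Intermediate values are shown rounded; full precision is carried through to the final answer.)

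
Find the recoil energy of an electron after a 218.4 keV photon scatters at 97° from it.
70.7811 keV

By energy conservation: K_e = E_initial - E_final

First find the scattered photon energy:
Initial wavelength: λ = hc/E = 5.6769 pm
Compton shift: Δλ = λ_C(1 - cos(97°)) = 2.7220 pm
Final wavelength: λ' = 5.6769 + 2.7220 = 8.3989 pm
Final photon energy: E' = hc/λ' = 147.6189 keV

Electron kinetic energy:
K_e = E - E' = 218.4000 - 147.6189 = 70.7811 keV

(Intermediate values are shown rounded; full precision is carried through to the final answer.)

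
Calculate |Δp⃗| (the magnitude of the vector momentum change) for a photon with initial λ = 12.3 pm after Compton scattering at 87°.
6.8600e-23 kg·m/s

Photon momentum magnitude is p = h/λ.

Initial momentum:
p₀ = h/λ = 6.6261e-34/1.2300e-11 = 5.3870e-23 kg·m/s

After scattering:
λ' = λ + Δλ = 12.3 + 2.2993 = 14.5993 pm
p' = h/λ' = 6.6261e-34/1.4599e-11 = 4.5386e-23 kg·m/s

Momentum is a vector; the scattered photon's direction makes angle θ = 87° with the incident direction. The magnitude of the vector change Δp⃗ = p⃗₀ − p⃗' is found from the law of cosines:
|Δp⃗|² = p₀² + p'² − 2p₀p'cos θ
|Δp⃗|² = (5.3870e-23)² + (4.5386e-23)² − 2·5.3870e-23·4.5386e-23·cos(87°)
|Δp⃗| = 6.8600e-23 kg·m/s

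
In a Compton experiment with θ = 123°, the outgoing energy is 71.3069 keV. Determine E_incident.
90.9000 keV

Convert final energy to wavelength (hc ≈ 1239.842 keV·pm):
λ' = hc/E' = 1239.842 / 71.3069 = 17.3874 pm

Calculate the Compton shift:
Δλ = λ_C(1 - cos(123°))
Δλ = 2.4263 × (1 - cos(123°))
Δλ = 3.7478 pm

Initial wavelength:
λ = λ' - Δλ = 17.3874 - 3.7478 = 13.6396 pm

Initial energy:
E = hc/λ = 1239.842 / 13.6396 = 90.9000 keV

(Intermediate values are shown rounded; full precision is carried through to the final answer.)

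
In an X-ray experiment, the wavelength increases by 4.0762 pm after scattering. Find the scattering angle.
132.84°

From the Compton formula Δλ = λ_C(1 - cos θ), we can solve for θ:

cos θ = 1 - Δλ/λ_C

Given:
- Δλ = 4.0762 pm
- λ_C = h/(m_e·c) ≈ 2.42631024 pm

cos θ = 1 - 4.0762/2.42631024
cos θ = 1 - 1.680000
cos θ = -0.680000

θ = arccos(-0.680000)
θ = 132.84°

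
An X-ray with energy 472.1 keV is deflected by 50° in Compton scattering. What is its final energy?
354.9570 keV

First convert energy to wavelength:
λ = hc/E, with hc ≈ 1239.842 keV·pm (i.e. 1239.842 eV·nm)

For E = 472.1 keV = 472100 eV:
λ = 1239.842 keV·pm / 472.1 keV
λ = 2.6262 pm

Calculate the Compton shift:
Δλ = λ_C(1 - cos(50°)) = 2.4263 × 0.3572
Δλ = 0.8667 pm

Final wavelength:
λ' = 2.6262 + 0.8667 = 3.4929 pm

Final energy:
E' = hc/λ' = 1239.842 / 3.4929 = 354.9570 keV

(Intermediate values are shown rounded; full precision is carried through to the final answer.)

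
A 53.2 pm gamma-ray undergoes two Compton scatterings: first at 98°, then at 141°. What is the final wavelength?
60.2759 pm

Apply Compton shift twice:

First scattering at θ₁ = 98°:
Δλ₁ = λ_C(1 - cos(98°))
Δλ₁ = 2.4263 × 1.1392
Δλ₁ = 2.7640 pm

After first scattering:
λ₁ = 53.2 + 2.7640 = 55.9640 pm

Second scattering at θ₂ = 141°:
Δλ₂ = λ_C(1 - cos(141°))
Δλ₂ = 2.4263 × 1.7771
Δλ₂ = 4.3119 pm

Final wavelength:
λ₂ = 55.9640 + 4.3119 = 60.2759 pm

Total shift: Δλ_total = 2.7640 + 4.3119 = 7.0759 pm

(Intermediate values are shown rounded; full precision is carried through to the final answer.)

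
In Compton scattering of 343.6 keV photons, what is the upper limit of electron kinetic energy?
197.0640 keV

Maximum energy transfer occurs at θ = 180° (backscattering).

Initial photon: E₀ = 343.6 keV → λ₀ = 3.6084 pm

Maximum Compton shift (at 180°):
Δλ_max = 2λ_C = 2 × 2.4263 = 4.8526 pm

Final wavelength:
λ' = 3.6084 + 4.8526 = 8.4610 pm

Minimum photon energy (maximum energy to electron):
E'_min = hc/λ' = 146.5360 keV

Maximum electron kinetic energy:
K_max = E₀ - E'_min = 343.6000 - 146.5360 = 197.0640 keV

(Intermediate values are shown rounded; full precision is carried through to the final answer.)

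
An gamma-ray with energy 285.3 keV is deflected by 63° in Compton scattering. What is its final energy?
218.6463 keV

First convert energy to wavelength:
λ = hc/E, with hc ≈ 1239.842 keV·pm (i.e. 1239.842 eV·nm)

For E = 285.3 keV = 285300 eV:
λ = 1239.842 keV·pm / 285.3 keV
λ = 4.3457 pm

Calculate the Compton shift:
Δλ = λ_C(1 - cos(63°)) = 2.4263 × 0.5460
Δλ = 1.3248 pm

Final wavelength:
λ' = 4.3457 + 1.3248 = 5.6705 pm

Final energy:
E' = hc/λ' = 1239.842 / 5.6705 = 218.6463 keV

(Intermediate values are shown rounded; full precision is carried through to the final answer.)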